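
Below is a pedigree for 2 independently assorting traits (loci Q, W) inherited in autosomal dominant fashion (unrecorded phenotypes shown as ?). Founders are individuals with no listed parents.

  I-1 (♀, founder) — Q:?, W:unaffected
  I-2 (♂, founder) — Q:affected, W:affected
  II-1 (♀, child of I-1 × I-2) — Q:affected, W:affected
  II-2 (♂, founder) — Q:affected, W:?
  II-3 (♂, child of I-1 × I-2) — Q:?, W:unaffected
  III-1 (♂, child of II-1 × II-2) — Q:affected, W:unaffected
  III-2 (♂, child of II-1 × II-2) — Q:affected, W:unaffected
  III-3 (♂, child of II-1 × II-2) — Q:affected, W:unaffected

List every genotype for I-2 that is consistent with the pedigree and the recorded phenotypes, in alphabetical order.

I-2 ∈ {QQ Ww, Qq Ww}

Q/I-1 ? ·: qq|Qq|QQ
Q/I-2 aff ·: Qq|QQ
Q/II-1 aff I-1×I-2: Qq|QQ
Q/II-2 aff ·: Qq|QQ
Q/II-3 ? I-1×I-2: qq|Qq|QQ
Q/III-1 aff II-1×II-2: Qq|QQ
Q/III-2 aff II-1×II-2: Qq|QQ
Q/III-3 aff II-1×II-2: Qq|QQ
⇒ Q over [I-1,I-2,II-1,II-2,II-3,III-1,III-2,III-3]: 232 consistent
W/I-1 un ·: ww
W/I-2 aff ·: Ww
W/II-1 aff I-1×I-2: Ww
W/II-2 ? ·: ww|Ww
W/II-3 un I-1×I-2: ww
W/III-1 un II-1×II-2: ww
W/III-2 un II-1×II-2: ww
W/III-3 un II-1×II-2: ww
⇒ W over [I-1,I-2,II-1,II-2,II-3,III-1,III-2,III-3]: 2 consistent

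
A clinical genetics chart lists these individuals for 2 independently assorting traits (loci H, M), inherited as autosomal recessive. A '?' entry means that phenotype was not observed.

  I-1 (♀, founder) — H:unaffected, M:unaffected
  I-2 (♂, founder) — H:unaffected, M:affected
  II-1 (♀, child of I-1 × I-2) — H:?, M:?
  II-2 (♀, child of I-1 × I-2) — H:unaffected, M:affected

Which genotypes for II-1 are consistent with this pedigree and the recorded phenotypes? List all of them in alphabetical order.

II-1 ∈ {HH Mm, HH mm, Hh Mm, Hh mm, hh Mm, hh mm}

H/I-1 un ·: HH|Hh
H/I-2 un ·: HH|Hh
H/II-1 ? I-1×I-2: HH|Hh|hh
H/II-2 un I-1×I-2: HH|Hh
⇒ H over [I-1,I-2,II-1,II-2]: 15 consistent
M/I-1 un ·: Mm
M/I-2 aff ·: mm
M/II-1 ? I-1×I-2: Mm|mm
M/II-2 aff I-1×I-2: mm
⇒ M over [I-1,I-2,II-1,II-2]: 2 consistent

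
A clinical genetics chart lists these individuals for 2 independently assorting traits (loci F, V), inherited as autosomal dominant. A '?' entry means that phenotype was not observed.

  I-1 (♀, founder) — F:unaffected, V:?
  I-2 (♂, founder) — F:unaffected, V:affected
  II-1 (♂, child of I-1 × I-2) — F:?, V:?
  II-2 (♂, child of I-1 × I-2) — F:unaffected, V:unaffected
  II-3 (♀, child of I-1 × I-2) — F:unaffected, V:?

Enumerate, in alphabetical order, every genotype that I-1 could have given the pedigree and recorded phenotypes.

I-1 ∈ {ff Vv, ff vv}

F/I-1 un ·: ff
F/I-2 un ·: ff
F/II-1 ? I-1×I-2: ff
F/II-2 un I-1×I-2: ff
F/II-3 un I-1×I-2: ff
⇒ F over [I-1,I-2,II-1,II-2,II-3]: 1 consistent
V/I-1 ? ·: vv|Vv
V/I-2 aff ·: Vv
V/II-1 ? I-1×I-2: vv|Vv|VV
V/II-2 un I-1×I-2: vv
V/II-3 ? I-1×I-2: vv|Vv|VV
⇒ V over [I-1,I-2,II-1,II-2,II-3]: 13 consistent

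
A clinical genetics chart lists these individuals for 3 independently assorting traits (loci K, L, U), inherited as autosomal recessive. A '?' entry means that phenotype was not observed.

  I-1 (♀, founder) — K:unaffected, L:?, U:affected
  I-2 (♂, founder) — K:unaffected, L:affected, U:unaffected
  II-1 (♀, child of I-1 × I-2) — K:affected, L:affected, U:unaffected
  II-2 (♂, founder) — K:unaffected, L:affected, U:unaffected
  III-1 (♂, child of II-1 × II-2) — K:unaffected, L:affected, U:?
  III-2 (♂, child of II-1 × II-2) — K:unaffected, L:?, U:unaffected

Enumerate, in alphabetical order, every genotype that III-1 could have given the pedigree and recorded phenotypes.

III-1 ∈ {Kk ll UU, Kk ll Uu, Kk ll uu}

K/I-1 un ·: Kk
K/I-2 un ·: Kk
K/II-1 aff I-1×I-2: kk
K/II-2 un ·: KK|Kk
K/III-1 un II-1×II-2: Kk
K/III-2 un II-1×II-2: Kk
⇒ K over [I-1,I-2,II-1,II-2,III-1,III-2]: 2 consistent
L/I-1 ? ·: Ll|ll
L/I-2 aff ·: ll
L/II-1 aff I-1×I-2: ll
L/II-2 aff ·: ll
L/III-1 aff II-1×II-2: ll
L/III-2 ? II-1×II-2: ll
⇒ L over [I-1,I-2,II-1,II-2,III-1,III-2]: 2 consistent
U/I-1 aff ·: uu
U/I-2 un ·: UU|Uu
U/II-1 un I-1×I-2: Uu
U/II-2 un ·: UU|Uu
U/III-1 ? II-1×II-2: UU|Uu|uu
U/III-2 un II-1×II-2: UU|Uu
⇒ U over [I-1,I-2,II-1,II-2,III-1,III-2]: 20 consistent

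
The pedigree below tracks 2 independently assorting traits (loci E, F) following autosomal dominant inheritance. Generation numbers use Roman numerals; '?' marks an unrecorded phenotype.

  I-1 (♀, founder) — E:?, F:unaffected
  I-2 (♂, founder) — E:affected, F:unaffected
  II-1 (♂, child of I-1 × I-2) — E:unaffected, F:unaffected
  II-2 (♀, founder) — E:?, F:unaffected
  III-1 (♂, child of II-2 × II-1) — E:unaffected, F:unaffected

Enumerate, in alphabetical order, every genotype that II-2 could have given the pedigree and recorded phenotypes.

E/I-1 ? ·: ee|Ee
E/I-2 aff ·: Ee
E/II-1 un I-1×I-2: ee
E/II-2 ? ·: ee|Ee
E/III-1 un II-2×II-1: ee
⇒ E over [I-1,I-2,II-1,II-2,III-1]: 4 consistent
F/I-1 un ·: ff
F/I-2 un ·: ff
F/II-1 un I-1×I-2: ff
F/II-2 un ·: ff
F/III-1 un II-2×II-1: ff
⇒ F over [I-1,I-2,II-1,II-2,III-1]: 1 consistent

II-2 ∈ {Ee ff, ee ff}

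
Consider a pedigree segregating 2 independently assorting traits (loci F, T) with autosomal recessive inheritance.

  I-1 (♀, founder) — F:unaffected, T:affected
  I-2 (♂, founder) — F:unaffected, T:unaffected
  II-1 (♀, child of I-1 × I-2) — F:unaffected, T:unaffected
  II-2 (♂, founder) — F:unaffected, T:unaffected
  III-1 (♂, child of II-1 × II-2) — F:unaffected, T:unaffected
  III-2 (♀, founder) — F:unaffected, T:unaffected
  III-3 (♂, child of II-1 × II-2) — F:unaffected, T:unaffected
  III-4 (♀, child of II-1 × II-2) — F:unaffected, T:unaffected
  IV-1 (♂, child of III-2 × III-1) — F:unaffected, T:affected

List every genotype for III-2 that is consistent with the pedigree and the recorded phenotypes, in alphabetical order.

F/I-1 un ·: FF|Ff
F/I-2 un ·: FF|Ff
F/II-1 un I-1×I-2: FF|Ff
F/II-2 un ·: FF|Ff
F/III-1 un II-1×II-2: FF|Ff
F/III-2 un ·: FF|Ff
F/III-3 un II-1×II-2: FF|Ff
F/III-4 un II-1×II-2: FF|Ff
F/IV-1 un III-2×III-1: FF|Ff
⇒ F over [I-1,I-2,II-1,II-2,III-1,III-2,III-3,III-4,IV-1]: 292 consistent
T/I-1 aff ·: tt
T/I-2 un ·: TT|Tt
T/II-1 un I-1×I-2: Tt
T/II-2 un ·: TT|Tt
T/III-1 un II-1×II-2: Tt
T/III-2 un ·: Tt
T/III-3 un II-1×II-2: TT|Tt
T/III-4 un II-1×II-2: TT|Tt
T/IV-1 aff III-2×III-1: tt
⇒ T over [I-1,I-2,II-1,II-2,III-1,III-2,III-3,III-4,IV-1]: 16 consistent

III-2 ∈ {FF Tt, Ff Tt}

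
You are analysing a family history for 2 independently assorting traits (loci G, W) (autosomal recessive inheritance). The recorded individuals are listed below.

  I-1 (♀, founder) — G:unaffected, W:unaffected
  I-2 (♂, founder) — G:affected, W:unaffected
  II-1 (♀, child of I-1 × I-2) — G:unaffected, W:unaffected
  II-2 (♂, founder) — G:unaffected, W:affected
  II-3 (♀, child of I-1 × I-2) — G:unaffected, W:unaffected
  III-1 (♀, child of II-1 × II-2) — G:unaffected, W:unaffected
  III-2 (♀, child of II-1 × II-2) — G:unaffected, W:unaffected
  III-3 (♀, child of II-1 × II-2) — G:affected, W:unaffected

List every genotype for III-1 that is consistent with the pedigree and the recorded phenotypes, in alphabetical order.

III-1 ∈ {GG Ww, Gg Ww}

G/I-1 un ·: GG|Gg
G/I-2 aff ·: gg
G/II-1 un I-1×I-2: Gg
G/II-2 un ·: Gg
G/II-3 un I-1×I-2: Gg
G/III-1 un II-1×II-2: GG|Gg
G/III-2 un II-1×II-2: GG|Gg
G/III-3 aff II-1×II-2: gg
⇒ G over [I-1,I-2,II-1,II-2,II-3,III-1,III-2,III-3]: 8 consistent
W/I-1 un ·: WW|Ww
W/I-2 un ·: WW|Ww
W/II-1 un I-1×I-2: WW|Ww
W/II-2 aff ·: ww
W/II-3 un I-1×I-2: WW|Ww
W/III-1 un II-1×II-2: Ww
W/III-2 un II-1×II-2: Ww
W/III-3 un II-1×II-2: Ww
⇒ W over [I-1,I-2,II-1,II-2,II-3,III-1,III-2,III-3]: 13 consistent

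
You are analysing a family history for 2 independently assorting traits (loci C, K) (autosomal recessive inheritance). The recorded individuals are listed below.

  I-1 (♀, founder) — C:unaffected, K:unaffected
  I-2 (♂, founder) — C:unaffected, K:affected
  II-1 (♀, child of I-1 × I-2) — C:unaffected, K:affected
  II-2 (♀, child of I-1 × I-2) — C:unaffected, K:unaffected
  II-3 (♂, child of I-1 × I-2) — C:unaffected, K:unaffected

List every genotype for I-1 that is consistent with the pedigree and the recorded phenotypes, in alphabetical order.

C/I-1 un ·: CC|Cc
C/I-2 un ·: CC|Cc
C/II-1 un I-1×I-2: CC|Cc
C/II-2 un I-1×I-2: CC|Cc
C/II-3 un I-1×I-2: CC|Cc
⇒ C over [I-1,I-2,II-1,II-2,II-3]: 25 consistent
K/I-1 un ·: Kk
K/I-2 aff ·: kk
K/II-1 aff I-1×I-2: kk
K/II-2 un I-1×I-2: Kk
K/II-3 un I-1×I-2: Kk
⇒ K over [I-1,I-2,II-1,II-2,II-3]: 1 consistent

I-1 ∈ {CC Kk, Cc Kk}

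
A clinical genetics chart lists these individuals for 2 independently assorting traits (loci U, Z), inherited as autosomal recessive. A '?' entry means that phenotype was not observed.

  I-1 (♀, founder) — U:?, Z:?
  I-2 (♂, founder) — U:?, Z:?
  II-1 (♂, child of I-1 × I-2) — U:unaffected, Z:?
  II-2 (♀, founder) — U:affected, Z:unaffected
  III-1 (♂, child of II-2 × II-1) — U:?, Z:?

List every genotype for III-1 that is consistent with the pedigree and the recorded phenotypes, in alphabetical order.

III-1 ∈ {Uu ZZ, Uu Zz, Uu zz, uu ZZ, uu Zz, uu zz}

U/I-1 ? ·: UU|Uu|uu
U/I-2 ? ·: UU|Uu|uu
U/II-1 un I-1×I-2: UU|Uu
U/II-2 aff ·: uu
U/III-1 ? II-2×II-1: Uu|uu
⇒ U over [I-1,I-2,II-1,II-2,III-1]: 18 consistent
Z/I-1 ? ·: ZZ|Zz|zz
Z/I-2 ? ·: ZZ|Zz|zz
Z/II-1 ? I-1×I-2: ZZ|Zz|zz
Z/II-2 un ·: ZZ|Zz
Z/III-1 ? II-2×II-1: ZZ|Zz|zz
⇒ Z over [I-1,I-2,II-1,II-2,III-1]: 59 consistent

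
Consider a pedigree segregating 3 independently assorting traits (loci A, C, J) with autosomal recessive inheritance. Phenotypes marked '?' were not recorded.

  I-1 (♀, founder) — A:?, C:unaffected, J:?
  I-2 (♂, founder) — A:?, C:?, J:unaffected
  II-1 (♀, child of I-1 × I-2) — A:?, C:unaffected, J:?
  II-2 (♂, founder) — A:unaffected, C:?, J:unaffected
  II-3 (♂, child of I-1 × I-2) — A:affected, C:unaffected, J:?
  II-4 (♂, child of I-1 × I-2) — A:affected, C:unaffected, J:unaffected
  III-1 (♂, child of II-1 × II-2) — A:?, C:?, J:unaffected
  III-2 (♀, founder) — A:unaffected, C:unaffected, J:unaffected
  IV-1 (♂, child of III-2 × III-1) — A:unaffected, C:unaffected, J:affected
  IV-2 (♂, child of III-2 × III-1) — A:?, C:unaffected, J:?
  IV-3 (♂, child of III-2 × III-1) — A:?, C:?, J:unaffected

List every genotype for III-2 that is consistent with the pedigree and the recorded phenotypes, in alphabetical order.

A/I-1 ? ·: Aa|aa
A/I-2 ? ·: Aa|aa
A/II-1 ? I-1×I-2: AA|Aa|aa
A/II-2 un ·: AA|Aa
A/II-3 aff I-1×I-2: aa
A/II-4 aff I-1×I-2: aa
A/III-1 ? II-1×II-2: AA|Aa|aa
A/III-2 un ·: AA|Aa
A/IV-1 un III-2×III-1: AA|Aa
A/IV-2 ? III-2×III-1: AA|Aa|aa
A/IV-3 ? III-2×III-1: AA|Aa|aa
⇒ A over [I-1,I-2,II-1,II-2,II-3,II-4,III-1,III-2,IV-1,IV-2,IV-3]: 497 consistent
C/I-1 un ·: CC|Cc
C/I-2 ? ·: CC|Cc|cc
C/II-1 un I-1×I-2: CC|Cc
C/II-2 ? ·: CC|Cc|cc
C/II-3 un I-1×I-2: CC|Cc
C/II-4 un I-1×I-2: CC|Cc
C/III-1 ? II-1×II-2: CC|Cc|cc
C/III-2 un ·: CC|Cc
C/IV-1 un III-2×III-1: CC|Cc
C/IV-2 un III-2×III-1: CC|Cc
C/IV-3 ? III-2×III-1: CC|Cc|cc
⇒ C over [I-1,I-2,II-1,II-2,II-3,II-4,III-1,III-2,IV-1,IV-2,IV-3]: 1930 consistent
J/I-1 ? ·: JJ|Jj|jj
J/I-2 un ·: JJ|Jj
J/II-1 ? I-1×I-2: JJ|Jj|jj
J/II-2 un ·: JJ|Jj
J/II-3 ? I-1×I-2: JJ|Jj|jj
J/II-4 un I-1×I-2: JJ|Jj
J/III-1 un II-1×II-2: Jj
J/III-2 un ·: Jj
J/IV-1 aff III-2×III-1: jj
J/IV-2 ? III-2×III-1: JJ|Jj|jj
J/IV-3 un III-2×III-1: JJ|Jj
⇒ J over [I-1,I-2,II-1,II-2,II-3,II-4,III-1,III-2,IV-1,IV-2,IV-3]: 390 consistent

III-2 ∈ {AA CC Jj, AA Cc Jj, Aa CC Jj, Aa Cc Jj}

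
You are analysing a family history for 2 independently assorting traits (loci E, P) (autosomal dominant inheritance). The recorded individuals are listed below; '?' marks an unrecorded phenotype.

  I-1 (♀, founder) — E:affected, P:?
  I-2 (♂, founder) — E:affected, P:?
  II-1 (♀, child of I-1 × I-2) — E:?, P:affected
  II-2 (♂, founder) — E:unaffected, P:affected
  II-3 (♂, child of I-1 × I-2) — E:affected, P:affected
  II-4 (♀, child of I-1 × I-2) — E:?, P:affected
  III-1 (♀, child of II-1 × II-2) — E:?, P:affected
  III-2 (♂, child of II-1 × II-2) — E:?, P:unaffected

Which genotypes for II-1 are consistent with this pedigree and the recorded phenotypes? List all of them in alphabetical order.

E/I-1 aff ·: Ee|EE
E/I-2 aff ·: Ee|EE
E/II-1 ? I-1×I-2: ee|Ee|EE
E/II-2 un ·: ee
E/II-3 aff I-1×I-2: Ee|EE
E/II-4 ? I-1×I-2: ee|Ee|EE
E/III-1 ? II-1×II-2: ee|Ee
E/III-2 ? II-1×II-2: ee|Ee
⇒ E over [I-1,I-2,II-1,II-2,II-3,II-4,III-1,III-2]: 77 consistent
P/I-1 ? ·: pp|Pp|PP
P/I-2 ? ·: pp|Pp|PP
P/II-1 aff I-1×I-2: Pp
P/II-2 aff ·: Pp
P/II-3 aff I-1×I-2: Pp|PP
P/II-4 aff I-1×I-2: Pp|PP
P/III-1 aff II-1×II-2: Pp|PP
P/III-2 un II-1×II-2: pp
⇒ P over [I-1,I-2,II-1,II-2,II-3,II-4,III-1,III-2]: 32 consistent

II-1 ∈ {EE Pp, Ee Pp, ee Pp}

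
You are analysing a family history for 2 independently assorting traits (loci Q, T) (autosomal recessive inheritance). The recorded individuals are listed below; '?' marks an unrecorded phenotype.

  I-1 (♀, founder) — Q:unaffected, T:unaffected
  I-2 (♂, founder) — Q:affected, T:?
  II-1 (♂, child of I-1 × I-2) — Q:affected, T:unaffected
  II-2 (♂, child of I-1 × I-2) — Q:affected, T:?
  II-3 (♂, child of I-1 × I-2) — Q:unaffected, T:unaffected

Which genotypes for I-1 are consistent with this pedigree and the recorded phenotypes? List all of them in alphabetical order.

I-1 ∈ {Qq TT, Qq Tt}

Q/I-1 un ·: Qq
Q/I-2 aff ·: qq
Q/II-1 aff I-1×I-2: qq
Q/II-2 aff I-1×I-2: qq
Q/II-3 un I-1×I-2: Qq
⇒ Q over [I-1,I-2,II-1,II-2,II-3]: 1 consistent
T/I-1 un ·: TT|Tt
T/I-2 ? ·: TT|Tt|tt
T/II-1 un I-1×I-2: TT|Tt
T/II-2 ? I-1×I-2: TT|Tt|tt
T/II-3 un I-1×I-2: TT|Tt
⇒ T over [I-1,I-2,II-1,II-2,II-3]: 32 consistent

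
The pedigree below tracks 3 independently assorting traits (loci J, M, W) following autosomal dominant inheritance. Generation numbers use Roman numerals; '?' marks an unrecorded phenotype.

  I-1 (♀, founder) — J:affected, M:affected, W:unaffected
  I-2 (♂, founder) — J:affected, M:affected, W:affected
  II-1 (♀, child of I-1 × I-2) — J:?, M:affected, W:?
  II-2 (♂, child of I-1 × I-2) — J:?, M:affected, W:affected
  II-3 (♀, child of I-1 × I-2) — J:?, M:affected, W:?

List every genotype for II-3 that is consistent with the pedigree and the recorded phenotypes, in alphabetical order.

II-3 ∈ {JJ MM Ww, JJ MM ww, JJ Mm Ww, JJ Mm ww, Jj MM Ww, Jj MM ww, Jj Mm Ww, Jj Mm ww, jj MM Ww, jj MM ww, jj Mm Ww, jj Mm ww}

J/I-1 aff ·: Jj|JJ
J/I-2 aff ·: Jj|JJ
J/II-1 ? I-1×I-2: jj|Jj|JJ
J/II-2 ? I-1×I-2: jj|Jj|JJ
J/II-3 ? I-1×I-2: jj|Jj|JJ
⇒ J over [I-1,I-2,II-1,II-2,II-3]: 44 consistent
M/I-1 aff ·: Mm|MM
M/I-2 aff ·: Mm|MM
M/II-1 aff I-1×I-2: Mm|MM
M/II-2 aff I-1×I-2: Mm|MM
M/II-3 aff I-1×I-2: Mm|MM
⇒ M over [I-1,I-2,II-1,II-2,II-3]: 25 consistent
W/I-1 un ·: ww
W/I-2 aff ·: Ww|WW
W/II-1 ? I-1×I-2: ww|Ww
W/II-2 aff I-1×I-2: Ww
W/II-3 ? I-1×I-2: ww|Ww
⇒ W over [I-1,I-2,II-1,II-2,II-3]: 5 consistent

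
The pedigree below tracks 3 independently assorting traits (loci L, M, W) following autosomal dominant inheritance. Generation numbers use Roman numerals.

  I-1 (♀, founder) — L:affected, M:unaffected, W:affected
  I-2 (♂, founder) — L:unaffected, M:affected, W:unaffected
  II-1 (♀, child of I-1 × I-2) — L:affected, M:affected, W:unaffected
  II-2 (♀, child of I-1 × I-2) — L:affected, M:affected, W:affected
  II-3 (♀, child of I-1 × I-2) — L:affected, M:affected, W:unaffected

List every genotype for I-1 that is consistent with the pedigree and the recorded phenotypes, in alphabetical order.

L/I-1 aff ·: Ll|LL
L/I-2 un ·: ll
L/II-1 aff I-1×I-2: Ll
L/II-2 aff I-1×I-2: Ll
L/II-3 aff I-1×I-2: Ll
⇒ L over [I-1,I-2,II-1,II-2,II-3]: 2 consistent
M/I-1 un ·: mm
M/I-2 aff ·: Mm|MM
M/II-1 aff I-1×I-2: Mm
M/II-2 aff I-1×I-2: Mm
M/II-3 aff I-1×I-2: Mm
⇒ M over [I-1,I-2,II-1,II-2,II-3]: 2 consistent
W/I-1 aff ·: Ww
W/I-2 un ·: ww
W/II-1 un I-1×I-2: ww
W/II-2 aff I-1×I-2: Ww
W/II-3 un I-1×I-2: ww
⇒ W over [I-1,I-2,II-1,II-2,II-3]: 1 consistent

I-1 ∈ {LL mm Ww, Ll mm Ww}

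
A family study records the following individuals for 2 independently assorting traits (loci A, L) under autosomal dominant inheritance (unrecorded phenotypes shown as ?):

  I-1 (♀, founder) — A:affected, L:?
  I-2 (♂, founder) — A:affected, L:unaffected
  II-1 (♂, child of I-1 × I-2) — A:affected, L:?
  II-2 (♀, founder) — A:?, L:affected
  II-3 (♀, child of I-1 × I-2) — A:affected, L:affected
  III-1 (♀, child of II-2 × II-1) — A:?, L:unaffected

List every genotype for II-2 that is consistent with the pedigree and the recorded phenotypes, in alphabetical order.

II-2 ∈ {AA Ll, Aa Ll, aa Ll}

A/I-1 aff ·: Aa|AA
A/I-2 aff ·: Aa|AA
A/II-1 aff I-1×I-2: Aa|AA
A/II-2 ? ·: aa|Aa|AA
A/II-3 aff I-1×I-2: Aa|AA
A/III-1 ? II-2×II-1: aa|Aa|AA
⇒ A over [I-1,I-2,II-1,II-2,II-3,III-1]: 70 consistent
L/I-1 ? ·: Ll|LL
L/I-2 un ·: ll
L/II-1 ? I-1×I-2: ll|Ll
L/II-2 aff ·: Ll
L/II-3 aff I-1×I-2: Ll
L/III-1 un II-2×II-1: ll
⇒ L over [I-1,I-2,II-1,II-2,II-3,III-1]: 3 consistent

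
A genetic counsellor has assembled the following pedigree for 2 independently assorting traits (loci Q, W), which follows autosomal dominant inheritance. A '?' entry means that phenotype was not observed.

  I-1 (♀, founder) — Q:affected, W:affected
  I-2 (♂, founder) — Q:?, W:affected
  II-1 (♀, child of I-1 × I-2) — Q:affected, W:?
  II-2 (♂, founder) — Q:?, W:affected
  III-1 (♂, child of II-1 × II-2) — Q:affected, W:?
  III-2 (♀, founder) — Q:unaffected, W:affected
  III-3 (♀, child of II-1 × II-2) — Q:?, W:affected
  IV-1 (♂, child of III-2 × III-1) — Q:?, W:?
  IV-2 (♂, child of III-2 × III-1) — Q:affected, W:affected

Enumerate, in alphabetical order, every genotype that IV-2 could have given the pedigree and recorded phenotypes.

Q/I-1 aff ·: Qq|QQ
Q/I-2 ? ·: qq|Qq|QQ
Q/II-1 aff I-1×I-2: Qq|QQ
Q/II-2 ? ·: qq|Qq|QQ
Q/III-1 aff II-1×II-2: Qq|QQ
Q/III-2 un ·: qq
Q/III-3 ? II-1×II-2: qq|Qq|QQ
Q/IV-1 ? III-2×III-1: qq|Qq
Q/IV-2 aff III-2×III-1: Qq
⇒ Q over [I-1,I-2,II-1,II-2,III-1,III-2,III-3,IV-1,IV-2]: 131 consistent
W/I-1 aff ·: Ww|WW
W/I-2 aff ·: Ww|WW
W/II-1 ? I-1×I-2: ww|Ww|WW
W/II-2 aff ·: Ww|WW
W/III-1 ? II-1×II-2: ww|Ww|WW
W/III-2 aff ·: Ww|WW
W/III-3 aff II-1×II-2: Ww|WW
W/IV-1 ? III-2×III-1: ww|Ww|WW
W/IV-2 aff III-2×III-1: Ww|WW
⇒ W over [I-1,I-2,II-1,II-2,III-1,III-2,III-3,IV-1,IV-2]: 361 consistent

IV-2 ∈ {Qq WW, Qq Ww}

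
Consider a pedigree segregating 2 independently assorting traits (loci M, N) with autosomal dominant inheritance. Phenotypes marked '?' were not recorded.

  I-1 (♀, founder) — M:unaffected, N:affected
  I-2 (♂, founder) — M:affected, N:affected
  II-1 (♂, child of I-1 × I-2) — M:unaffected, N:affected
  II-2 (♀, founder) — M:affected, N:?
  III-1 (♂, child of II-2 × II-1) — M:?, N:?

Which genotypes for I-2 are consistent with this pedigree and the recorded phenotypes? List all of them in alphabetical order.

M/I-1 un ·: mm
M/I-2 aff ·: Mm
M/II-1 un I-1×I-2: mm
M/II-2 aff ·: Mm|MM
M/III-1 ? II-2×II-1: mm|Mm
⇒ M over [I-1,I-2,II-1,II-2,III-1]: 3 consistent
N/I-1 aff ·: Nn|NN
N/I-2 aff ·: Nn|NN
N/II-1 aff I-1×I-2: Nn|NN
N/II-2 ? ·: nn|Nn|NN
N/III-1 ? II-2×II-1: nn|Nn|NN
⇒ N over [I-1,I-2,II-1,II-2,III-1]: 37 consistent

I-2 ∈ {Mm NN, Mm Nn}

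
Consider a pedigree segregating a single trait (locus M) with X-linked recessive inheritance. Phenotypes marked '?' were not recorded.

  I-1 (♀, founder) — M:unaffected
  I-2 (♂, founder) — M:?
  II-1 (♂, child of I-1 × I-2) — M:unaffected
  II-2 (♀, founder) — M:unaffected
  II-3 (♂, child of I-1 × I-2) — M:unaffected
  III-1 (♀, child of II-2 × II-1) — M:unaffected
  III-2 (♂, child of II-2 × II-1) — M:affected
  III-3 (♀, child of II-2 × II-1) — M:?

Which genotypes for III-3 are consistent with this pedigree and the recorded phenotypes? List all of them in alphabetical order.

M/I-1 un ·: X^MX^M|X^MX^m
M/I-2 ? ·: X^MY|X^mY
M/II-1 un I-1×I-2: X^MY
M/II-2 un ·: X^MX^m
M/II-3 un I-1×I-2: X^MY
M/III-1 un II-2×II-1: X^MX^M|X^MX^m
M/III-2 aff II-2×II-1: X^mY
M/III-3 ? II-2×II-1: X^MX^M|X^MX^m
⇒ M over [I-1,I-2,II-1,II-2,II-3,III-1,III-2,III-3]: 16 consistent

III-3 ∈ {X^MX^M, X^MX^m}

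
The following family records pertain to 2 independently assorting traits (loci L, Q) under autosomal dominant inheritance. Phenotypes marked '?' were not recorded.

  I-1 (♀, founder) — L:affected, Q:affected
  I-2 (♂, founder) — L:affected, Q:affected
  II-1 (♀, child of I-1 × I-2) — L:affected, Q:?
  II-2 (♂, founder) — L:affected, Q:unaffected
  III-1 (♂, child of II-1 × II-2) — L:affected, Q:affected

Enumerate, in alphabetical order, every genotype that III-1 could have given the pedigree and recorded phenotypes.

III-1 ∈ {LL Qq, Ll Qq}

L/I-1 aff ·: Ll|LL
L/I-2 aff ·: Ll|LL
L/II-1 aff I-1×I-2: Ll|LL
L/II-2 aff ·: Ll|LL
L/III-1 aff II-1×II-2: Ll|LL
⇒ L over [I-1,I-2,II-1,II-2,III-1]: 24 consistent
Q/I-1 aff ·: Qq|QQ
Q/I-2 aff ·: Qq|QQ
Q/II-1 ? I-1×I-2: Qq|QQ
Q/II-2 un ·: qq
Q/III-1 aff II-1×II-2: Qq
⇒ Q over [I-1,I-2,II-1,II-2,III-1]: 7 consistent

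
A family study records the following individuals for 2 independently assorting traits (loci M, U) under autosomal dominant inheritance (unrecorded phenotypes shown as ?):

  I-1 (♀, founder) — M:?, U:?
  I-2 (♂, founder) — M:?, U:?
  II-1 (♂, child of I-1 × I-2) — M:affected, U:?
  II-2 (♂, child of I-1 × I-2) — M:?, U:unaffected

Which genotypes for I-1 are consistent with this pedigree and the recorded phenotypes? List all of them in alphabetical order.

M/I-1 ? ·: mm|Mm|MM
M/I-2 ? ·: mm|Mm|MM
M/II-1 aff I-1×I-2: Mm|MM
M/II-2 ? I-1×I-2: mm|Mm|MM
⇒ M over [I-1,I-2,II-1,II-2]: 21 consistent
U/I-1 ? ·: uu|Uu
U/I-2 ? ·: uu|Uu
U/II-1 ? I-1×I-2: uu|Uu|UU
U/II-2 un I-1×I-2: uu
⇒ U over [I-1,I-2,II-1,II-2]: 8 consistent

I-1 ∈ {MM Uu, MM uu, Mm Uu, Mm uu, mm Uu, mm uu}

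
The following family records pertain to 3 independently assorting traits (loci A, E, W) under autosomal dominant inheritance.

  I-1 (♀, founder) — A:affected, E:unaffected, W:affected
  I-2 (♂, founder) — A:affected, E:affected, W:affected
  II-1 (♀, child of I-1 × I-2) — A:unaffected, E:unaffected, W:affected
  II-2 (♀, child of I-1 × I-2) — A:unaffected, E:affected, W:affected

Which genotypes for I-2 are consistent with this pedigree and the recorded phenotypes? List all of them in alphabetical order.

A/I-1 aff ·: Aa
A/I-2 aff ·: Aa
A/II-1 un I-1×I-2: aa
A/II-2 un I-1×I-2: aa
⇒ A over [I-1,I-2,II-1,II-2]: 1 consistent
E/I-1 un ·: ee
E/I-2 aff ·: Ee
E/II-1 un I-1×I-2: ee
E/II-2 aff I-1×I-2: Ee
⇒ E over [I-1,I-2,II-1,II-2]: 1 consistent
W/I-1 aff ·: Ww|WW
W/I-2 aff ·: Ww|WW
W/II-1 aff I-1×I-2: Ww|WW
W/II-2 aff I-1×I-2: Ww|WW
⇒ W over [I-1,I-2,II-1,II-2]: 13 consistent

I-2 ∈ {Aa Ee WW, Aa Ee Ww}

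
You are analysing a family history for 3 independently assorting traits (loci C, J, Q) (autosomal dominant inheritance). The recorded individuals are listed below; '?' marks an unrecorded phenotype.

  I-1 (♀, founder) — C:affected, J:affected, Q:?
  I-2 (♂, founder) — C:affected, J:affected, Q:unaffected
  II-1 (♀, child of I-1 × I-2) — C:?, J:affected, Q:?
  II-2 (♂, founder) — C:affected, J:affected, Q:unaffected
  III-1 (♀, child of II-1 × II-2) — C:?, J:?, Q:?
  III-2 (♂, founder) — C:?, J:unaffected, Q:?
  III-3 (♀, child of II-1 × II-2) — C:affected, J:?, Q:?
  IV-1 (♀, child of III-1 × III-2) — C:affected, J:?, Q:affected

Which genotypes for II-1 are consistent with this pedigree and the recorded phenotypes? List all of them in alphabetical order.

C/I-1 aff ·: Cc|CC
C/I-2 aff ·: Cc|CC
C/II-1 ? I-1×I-2: cc|Cc|CC
C/II-2 aff ·: Cc|CC
C/III-1 ? II-1×II-2: cc|Cc|CC
C/III-2 ? ·: cc|Cc|CC
C/III-3 aff II-1×II-2: Cc|CC
C/IV-1 aff III-1×III-2: Cc|CC
⇒ C over [I-1,I-2,II-1,II-2,III-1,III-2,III-3,IV-1]: 220 consistent
J/I-1 aff ·: Jj|JJ
J/I-2 aff ·: Jj|JJ
J/II-1 aff I-1×I-2: Jj|JJ
J/II-2 aff ·: Jj|JJ
J/III-1 ? II-1×II-2: jj|Jj|JJ
J/III-2 un ·: jj
J/III-3 ? II-1×II-2: jj|Jj|JJ
J/IV-1 ? III-1×III-2: jj|Jj
⇒ J over [I-1,I-2,II-1,II-2,III-1,III-2,III-3,IV-1]: 82 consistent
Q/I-1 ? ·: qq|Qq|QQ
Q/I-2 un ·: qq
Q/II-1 ? I-1×I-2: qq|Qq
Q/II-2 un ·: qq
Q/III-1 ? II-1×II-2: qq|Qq
Q/III-2 ? ·: qq|Qq|QQ
Q/III-3 ? II-1×II-2: qq|Qq
Q/IV-1 aff III-1×III-2: Qq|QQ
⇒ Q over [I-1,I-2,II-1,II-2,III-1,III-2,III-3,IV-1]: 32 consistent

II-1 ∈ {CC JJ Qq, CC JJ qq, CC Jj Qq, CC Jj qq, Cc JJ Qq, Cc JJ qq, Cc Jj Qq, Cc Jj qq, cc JJ Qq, cc JJ qq, cc Jj Qq, cc Jj qq}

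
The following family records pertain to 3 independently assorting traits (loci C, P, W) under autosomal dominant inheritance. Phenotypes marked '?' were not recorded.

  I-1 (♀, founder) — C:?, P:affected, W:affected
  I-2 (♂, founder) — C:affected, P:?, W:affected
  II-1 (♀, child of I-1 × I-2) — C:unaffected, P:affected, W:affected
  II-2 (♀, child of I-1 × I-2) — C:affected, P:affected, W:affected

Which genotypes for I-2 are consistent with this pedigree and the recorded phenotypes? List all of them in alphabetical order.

C/I-1 ? ·: cc|Cc
C/I-2 aff ·: Cc
C/II-1 un I-1×I-2: cc
C/II-2 aff I-1×I-2: Cc|CC
⇒ C over [I-1,I-2,II-1,II-2]: 3 consistent
P/I-1 aff ·: Pp|PP
P/I-2 ? ·: pp|Pp|PP
P/II-1 aff I-1×I-2: Pp|PP
P/II-2 aff I-1×I-2: Pp|PP
⇒ P over [I-1,I-2,II-1,II-2]: 15 consistent
W/I-1 aff ·: Ww|WW
W/I-2 aff ·: Ww|WW
W/II-1 aff I-1×I-2: Ww|WW
W/II-2 aff I-1×I-2: Ww|WW
⇒ W over [I-1,I-2,II-1,II-2]: 13 consistent

I-2 ∈ {Cc PP WW, Cc PP Ww, Cc Pp WW, Cc Pp Ww, Cc pp WW, Cc pp Ww}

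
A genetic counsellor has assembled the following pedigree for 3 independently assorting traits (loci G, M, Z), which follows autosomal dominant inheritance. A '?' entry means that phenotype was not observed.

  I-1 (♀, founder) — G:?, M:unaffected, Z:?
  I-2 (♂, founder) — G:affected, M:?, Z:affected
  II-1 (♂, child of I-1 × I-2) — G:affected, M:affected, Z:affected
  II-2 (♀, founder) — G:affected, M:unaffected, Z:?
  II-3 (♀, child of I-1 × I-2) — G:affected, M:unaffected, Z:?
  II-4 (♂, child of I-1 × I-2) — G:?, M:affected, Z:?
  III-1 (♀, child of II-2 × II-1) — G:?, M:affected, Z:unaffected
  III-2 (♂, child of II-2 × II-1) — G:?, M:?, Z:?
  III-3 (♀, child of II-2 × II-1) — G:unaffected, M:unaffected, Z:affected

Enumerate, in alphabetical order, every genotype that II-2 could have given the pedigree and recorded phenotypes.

G/I-1 ? ·: gg|Gg|GG
G/I-2 aff ·: Gg|GG
G/II-1 aff I-1×I-2: Gg
G/II-2 aff ·: Gg
G/II-3 aff I-1×I-2: Gg|GG
G/II-4 ? I-1×I-2: gg|Gg|GG
G/III-1 ? II-2×II-1: gg|Gg|GG
G/III-2 ? II-2×II-1: gg|Gg|GG
G/III-3 un II-2×II-1: gg
⇒ G over [I-1,I-2,II-1,II-2,II-3,II-4,III-1,III-2,III-3]: 153 consistent
M/I-1 un ·: mm
M/I-2 ? ·: Mm
M/II-1 aff I-1×I-2: Mm
M/II-2 un ·: mm
M/II-3 un I-1×I-2: mm
M/II-4 aff I-1×I-2: Mm
M/III-1 aff II-2×II-1: Mm
M/III-2 ? II-2×II-1: mm|Mm
M/III-3 un II-2×II-1: mm
⇒ M over [I-1,I-2,II-1,II-2,II-3,II-4,III-1,III-2,III-3]: 2 consistent
Z/I-1 ? ·: zz|Zz|ZZ
Z/I-2 aff ·: Zz|ZZ
Z/II-1 aff I-1×I-2: Zz
Z/II-2 ? ·: zz|Zz
Z/II-3 ? I-1×I-2: zz|Zz|ZZ
Z/II-4 ? I-1×I-2: zz|Zz|ZZ
Z/III-1 un II-2×II-1: zz
Z/III-2 ? II-2×II-1: zz|Zz|ZZ
Z/III-3 aff II-2×II-1: Zz|ZZ
⇒ Z over [I-1,I-2,II-1,II-2,II-3,II-4,III-1,III-2,III-3]: 176 consistent

II-2 ∈ {Gg mm Zz, Gg mm zz}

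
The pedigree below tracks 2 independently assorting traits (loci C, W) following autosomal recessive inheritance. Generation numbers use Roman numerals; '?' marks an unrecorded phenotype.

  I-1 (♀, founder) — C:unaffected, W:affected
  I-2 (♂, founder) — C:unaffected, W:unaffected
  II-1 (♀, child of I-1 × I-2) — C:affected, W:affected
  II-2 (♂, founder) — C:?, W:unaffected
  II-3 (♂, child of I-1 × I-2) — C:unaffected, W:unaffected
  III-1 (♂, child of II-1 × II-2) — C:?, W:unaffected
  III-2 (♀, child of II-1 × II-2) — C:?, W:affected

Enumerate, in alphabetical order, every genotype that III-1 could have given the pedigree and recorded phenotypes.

III-1 ∈ {Cc Ww, cc Ww}

C/I-1 un ·: Cc
C/I-2 un ·: Cc
C/II-1 aff I-1×I-2: cc
C/II-2 ? ·: CC|Cc|cc
C/II-3 un I-1×I-2: CC|Cc
C/III-1 ? II-1×II-2: Cc|cc
C/III-2 ? II-1×II-2: Cc|cc
⇒ C over [I-1,I-2,II-1,II-2,II-3,III-1,III-2]: 12 consistent
W/I-1 aff ·: ww
W/I-2 un ·: Ww
W/II-1 aff I-1×I-2: ww
W/II-2 un ·: Ww
W/II-3 un I-1×I-2: Ww
W/III-1 un II-1×II-2: Ww
W/III-2 aff II-1×II-2: ww
⇒ W over [I-1,I-2,II-1,II-2,II-3,III-1,III-2]: 1 consistent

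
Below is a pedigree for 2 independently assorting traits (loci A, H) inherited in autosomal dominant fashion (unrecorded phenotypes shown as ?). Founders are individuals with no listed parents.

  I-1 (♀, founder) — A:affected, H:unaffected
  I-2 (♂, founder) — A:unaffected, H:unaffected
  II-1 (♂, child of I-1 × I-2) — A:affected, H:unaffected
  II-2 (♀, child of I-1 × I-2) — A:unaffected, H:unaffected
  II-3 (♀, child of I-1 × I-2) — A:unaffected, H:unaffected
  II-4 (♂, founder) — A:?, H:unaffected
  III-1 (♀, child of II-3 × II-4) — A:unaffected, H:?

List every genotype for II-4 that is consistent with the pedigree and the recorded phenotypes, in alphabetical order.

II-4 ∈ {Aa hh, aa hh}

A/I-1 aff ·: Aa
A/I-2 un ·: aa
A/II-1 aff I-1×I-2: Aa
A/II-2 un I-1×I-2: aa
A/II-3 un I-1×I-2: aa
A/II-4 ? ·: aa|Aa
A/III-1 un II-3×II-4: aa
⇒ A over [I-1,I-2,II-1,II-2,II-3,II-4,III-1]: 2 consistent
H/I-1 un ·: hh
H/I-2 un ·: hh
H/II-1 un I-1×I-2: hh
H/II-2 un I-1×I-2: hh
H/II-3 un I-1×I-2: hh
H/II-4 un ·: hh
H/III-1 ? II-3×II-4: hh
⇒ H over [I-1,I-2,II-1,II-2,II-3,II-4,III-1]: 1 consistent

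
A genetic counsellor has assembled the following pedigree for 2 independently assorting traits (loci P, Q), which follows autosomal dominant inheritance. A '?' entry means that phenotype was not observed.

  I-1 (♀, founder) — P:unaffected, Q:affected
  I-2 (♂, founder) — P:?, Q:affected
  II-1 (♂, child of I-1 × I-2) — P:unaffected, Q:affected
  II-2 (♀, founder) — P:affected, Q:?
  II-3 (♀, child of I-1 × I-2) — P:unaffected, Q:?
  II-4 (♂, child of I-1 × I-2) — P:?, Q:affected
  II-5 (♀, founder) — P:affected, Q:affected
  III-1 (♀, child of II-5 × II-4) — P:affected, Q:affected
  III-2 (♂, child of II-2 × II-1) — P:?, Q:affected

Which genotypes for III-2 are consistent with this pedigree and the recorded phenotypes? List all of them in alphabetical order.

P/I-1 un ·: pp
P/I-2 ? ·: pp|Pp
P/II-1 un I-1×I-2: pp
P/II-2 aff ·: Pp|PP
P/II-3 un I-1×I-2: pp
P/II-4 ? I-1×I-2: pp|Pp
P/II-5 aff ·: Pp|PP
P/III-1 aff II-5×II-4: Pp|PP
P/III-2 ? II-2×II-1: pp|Pp
⇒ P over [I-1,I-2,II-1,II-2,II-3,II-4,II-5,III-1,III-2]: 24 consistent
Q/I-1 aff ·: Qq|QQ
Q/I-2 aff ·: Qq|QQ
Q/II-1 aff I-1×I-2: Qq|QQ
Q/II-2 ? ·: qq|Qq|QQ
Q/II-3 ? I-1×I-2: qq|Qq|QQ
Q/II-4 aff I-1×I-2: Qq|QQ
Q/II-5 aff ·: Qq|QQ
Q/III-1 aff II-5×II-4: Qq|QQ
Q/III-2 aff II-2×II-1: Qq|QQ
⇒ Q over [I-1,I-2,II-1,II-2,II-3,II-4,II-5,III-1,III-2]: 453 consistent

III-2 ∈ {Pp QQ, Pp Qq, pp QQ, pp Qq}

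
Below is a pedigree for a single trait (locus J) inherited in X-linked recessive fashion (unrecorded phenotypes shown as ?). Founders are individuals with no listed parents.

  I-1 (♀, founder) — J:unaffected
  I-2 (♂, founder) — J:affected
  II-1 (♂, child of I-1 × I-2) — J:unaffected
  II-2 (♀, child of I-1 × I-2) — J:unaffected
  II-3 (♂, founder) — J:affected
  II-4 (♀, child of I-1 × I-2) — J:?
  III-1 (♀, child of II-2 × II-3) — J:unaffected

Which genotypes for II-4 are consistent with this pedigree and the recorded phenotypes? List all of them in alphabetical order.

J/I-1 un ·: X^JX^J|X^JX^j
J/I-2 aff ·: X^jY
J/II-1 un I-1×I-2: X^JY
J/II-2 un I-1×I-2: X^JX^j
J/II-3 aff ·: X^jY
J/II-4 ? I-1×I-2: X^JX^j|X^jX^j
J/III-1 un II-2×II-3: X^JX^j
⇒ J over [I-1,I-2,II-1,II-2,II-3,II-4,III-1]: 3 consistent

II-4 ∈ {X^JX^j, X^jX^j}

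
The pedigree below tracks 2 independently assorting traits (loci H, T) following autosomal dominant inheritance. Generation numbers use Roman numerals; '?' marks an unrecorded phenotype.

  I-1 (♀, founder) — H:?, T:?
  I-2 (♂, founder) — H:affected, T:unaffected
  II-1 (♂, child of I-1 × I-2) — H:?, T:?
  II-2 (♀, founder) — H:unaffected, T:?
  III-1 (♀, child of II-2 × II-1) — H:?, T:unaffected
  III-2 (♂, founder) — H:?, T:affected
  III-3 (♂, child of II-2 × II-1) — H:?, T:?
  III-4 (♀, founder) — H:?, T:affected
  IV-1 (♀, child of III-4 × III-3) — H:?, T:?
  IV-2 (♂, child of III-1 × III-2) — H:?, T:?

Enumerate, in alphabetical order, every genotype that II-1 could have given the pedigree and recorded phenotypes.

H/I-1 ? ·: hh|Hh|HH
H/I-2 aff ·: Hh|HH
H/II-1 ? I-1×I-2: hh|Hh|HH
H/II-2 un ·: hh
H/III-1 ? II-2×II-1: hh|Hh
H/III-2 ? ·: hh|Hh|HH
H/III-3 ? II-2×II-1: hh|Hh
H/III-4 ? ·: hh|Hh|HH
H/IV-1 ? III-4×III-3: hh|Hh|HH
H/IV-2 ? III-1×III-2: hh|Hh|HH
⇒ H over [I-1,I-2,II-1,II-2,III-1,III-2,III-3,III-4,IV-1,IV-2]: 833 consistent
T/I-1 ? ·: tt|Tt|TT
T/I-2 un ·: tt
T/II-1 ? I-1×I-2: tt|Tt
T/II-2 ? ·: tt|Tt
T/III-1 un II-2×II-1: tt
T/III-2 aff ·: Tt|TT
T/III-3 ? II-2×II-1: tt|Tt|TT
T/III-4 aff ·: Tt|TT
T/IV-1 ? III-4×III-3: tt|Tt|TT
T/IV-2 ? III-1×III-2: tt|Tt
⇒ T over [I-1,I-2,II-1,II-2,III-1,III-2,III-3,III-4,IV-1,IV-2]: 180 consistent

II-1 ∈ {HH Tt, HH tt, Hh Tt, Hh tt, hh Tt, hh tt}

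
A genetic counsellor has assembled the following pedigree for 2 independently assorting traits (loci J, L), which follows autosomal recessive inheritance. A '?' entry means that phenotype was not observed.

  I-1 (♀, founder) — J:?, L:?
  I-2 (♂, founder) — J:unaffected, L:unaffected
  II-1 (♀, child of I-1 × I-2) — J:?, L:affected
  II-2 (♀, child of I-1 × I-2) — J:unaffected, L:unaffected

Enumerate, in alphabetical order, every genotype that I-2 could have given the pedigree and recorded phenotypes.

I-2 ∈ {JJ Ll, Jj Ll}

J/I-1 ? ·: JJ|Jj|jj
J/I-2 un ·: JJ|Jj
J/II-1 ? I-1×I-2: JJ|Jj|jj
J/II-2 un I-1×I-2: JJ|Jj
⇒ J over [I-1,I-2,II-1,II-2]: 18 consistent
L/I-1 ? ·: Ll|ll
L/I-2 un ·: Ll
L/II-1 aff I-1×I-2: ll
L/II-2 un I-1×I-2: LL|Ll
⇒ L over [I-1,I-2,II-1,II-2]: 3 consistent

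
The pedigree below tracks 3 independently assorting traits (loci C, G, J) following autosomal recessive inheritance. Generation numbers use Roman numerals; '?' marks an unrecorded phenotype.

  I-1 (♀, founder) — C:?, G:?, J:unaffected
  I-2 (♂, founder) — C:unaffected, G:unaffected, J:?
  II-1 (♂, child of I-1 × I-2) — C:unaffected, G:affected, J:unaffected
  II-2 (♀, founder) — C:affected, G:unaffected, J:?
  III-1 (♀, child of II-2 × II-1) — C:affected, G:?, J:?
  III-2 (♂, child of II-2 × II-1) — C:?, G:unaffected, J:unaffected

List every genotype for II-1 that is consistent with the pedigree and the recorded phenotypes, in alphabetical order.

C/I-1 ? ·: CC|Cc|cc
C/I-2 un ·: CC|Cc
C/II-1 un I-1×I-2: Cc
C/II-2 aff ·: cc
C/III-1 aff II-2×II-1: cc
C/III-2 ? II-2×II-1: Cc|cc
⇒ C over [I-1,I-2,II-1,II-2,III-1,III-2]: 10 consistent
G/I-1 ? ·: Gg|gg
G/I-2 un ·: Gg
G/II-1 aff I-1×I-2: gg
G/II-2 un ·: GG|Gg
G/III-1 ? II-2×II-1: Gg|gg
G/III-2 un II-2×II-1: Gg
⇒ G over [I-1,I-2,II-1,II-2,III-1,III-2]: 6 consistent
J/I-1 un ·: JJ|Jj
J/I-2 ? ·: JJ|Jj|jj
J/II-1 un I-1×I-2: JJ|Jj
J/II-2 ? ·: JJ|Jj|jj
J/III-1 ? II-2×II-1: JJ|Jj|jj
J/III-2 un II-2×II-1: JJ|Jj
⇒ J over [I-1,I-2,II-1,II-2,III-1,III-2]: 84 consistent

II-1 ∈ {Cc gg JJ, Cc gg Jj}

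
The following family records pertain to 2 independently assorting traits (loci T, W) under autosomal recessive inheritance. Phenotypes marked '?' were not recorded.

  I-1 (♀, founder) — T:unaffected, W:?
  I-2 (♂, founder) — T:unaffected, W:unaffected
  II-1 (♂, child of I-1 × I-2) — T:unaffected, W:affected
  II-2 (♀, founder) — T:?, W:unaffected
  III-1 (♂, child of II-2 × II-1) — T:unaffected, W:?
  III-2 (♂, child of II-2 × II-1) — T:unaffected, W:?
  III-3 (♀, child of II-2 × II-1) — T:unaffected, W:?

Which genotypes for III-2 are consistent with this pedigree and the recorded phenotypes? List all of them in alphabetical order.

T/I-1 un ·: TT|Tt
T/I-2 un ·: TT|Tt
T/II-1 un I-1×I-2: TT|Tt
T/II-2 ? ·: TT|Tt|tt
T/III-1 un II-2×II-1: TT|Tt
T/III-2 un II-2×II-1: TT|Tt
T/III-3 un II-2×II-1: TT|Tt
⇒ T over [I-1,I-2,II-1,II-2,III-1,III-2,III-3]: 91 consistent
W/I-1 ? ·: Ww|ww
W/I-2 un ·: Ww
W/II-1 aff I-1×I-2: ww
W/II-2 un ·: WW|Ww
W/III-1 ? II-2×II-1: Ww|ww
W/III-2 ? II-2×II-1: Ww|ww
W/III-3 ? II-2×II-1: Ww|ww
⇒ W over [I-1,I-2,II-1,II-2,III-1,III-2,III-3]: 18 consistent

III-2 ∈ {TT Ww, TT ww, Tt Ww, Tt ww}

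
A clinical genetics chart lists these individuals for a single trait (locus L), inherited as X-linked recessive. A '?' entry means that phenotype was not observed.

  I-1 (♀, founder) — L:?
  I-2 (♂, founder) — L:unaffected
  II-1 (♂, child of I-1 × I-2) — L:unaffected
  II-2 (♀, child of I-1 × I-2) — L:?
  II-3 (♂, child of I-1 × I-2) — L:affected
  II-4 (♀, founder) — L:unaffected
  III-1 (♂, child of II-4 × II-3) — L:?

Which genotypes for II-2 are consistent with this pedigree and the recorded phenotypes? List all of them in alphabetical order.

II-2 ∈ {X^LX^L, X^LX^l}

L/I-1 ? ·: X^LX^l
L/I-2 un ·: X^LY
L/II-1 un I-1×I-2: X^LY
L/II-2 ? I-1×I-2: X^LX^L|X^LX^l
L/II-3 aff I-1×I-2: X^lY
L/II-4 un ·: X^LX^L|X^LX^l
L/III-1 ? II-4×II-3: X^LY|X^lY
⇒ L over [I-1,I-2,II-1,II-2,II-3,II-4,III-1]: 6 consistent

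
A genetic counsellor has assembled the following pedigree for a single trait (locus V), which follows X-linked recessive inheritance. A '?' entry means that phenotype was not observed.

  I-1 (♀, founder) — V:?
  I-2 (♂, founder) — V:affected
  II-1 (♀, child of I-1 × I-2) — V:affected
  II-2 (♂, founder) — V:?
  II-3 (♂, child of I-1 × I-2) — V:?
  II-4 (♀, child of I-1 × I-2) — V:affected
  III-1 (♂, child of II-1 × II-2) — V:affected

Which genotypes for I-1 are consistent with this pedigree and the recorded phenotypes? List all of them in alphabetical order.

V/I-1 ? ·: X^VX^v|X^vX^v
V/I-2 aff ·: X^vY
V/II-1 aff I-1×I-2: X^vX^v
V/II-2 ? ·: X^VY|X^vY
V/II-3 ? I-1×I-2: X^VY|X^vY
V/II-4 aff I-1×I-2: X^vX^v
V/III-1 aff II-1×II-2: X^vY
⇒ V over [I-1,I-2,II-1,II-2,II-3,II-4,III-1]: 6 consistent

I-1 ∈ {X^VX^v, X^vX^v}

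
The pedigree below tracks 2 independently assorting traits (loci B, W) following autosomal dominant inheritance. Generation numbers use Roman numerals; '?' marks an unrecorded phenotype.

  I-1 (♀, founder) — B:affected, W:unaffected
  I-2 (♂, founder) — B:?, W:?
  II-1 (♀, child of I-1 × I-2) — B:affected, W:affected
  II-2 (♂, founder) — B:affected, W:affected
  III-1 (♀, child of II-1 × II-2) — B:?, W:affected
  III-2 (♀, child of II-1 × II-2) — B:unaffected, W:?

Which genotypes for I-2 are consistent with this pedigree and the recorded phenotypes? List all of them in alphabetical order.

B/I-1 aff ·: Bb|BB
B/I-2 ? ·: bb|Bb|BB
B/II-1 aff I-1×I-2: Bb
B/II-2 aff ·: Bb
B/III-1 ? II-1×II-2: bb|Bb|BB
B/III-2 un II-1×II-2: bb
⇒ B over [I-1,I-2,II-1,II-2,III-1,III-2]: 15 consistent
W/I-1 un ·: ww
W/I-2 ? ·: Ww|WW
W/II-1 aff I-1×I-2: Ww
W/II-2 aff ·: Ww|WW
W/III-1 aff II-1×II-2: Ww|WW
W/III-2 ? II-1×II-2: ww|Ww|WW
⇒ W over [I-1,I-2,II-1,II-2,III-1,III-2]: 20 consistent

I-2 ∈ {BB WW, BB Ww, Bb WW, Bb Ww, bb WW, bb Ww}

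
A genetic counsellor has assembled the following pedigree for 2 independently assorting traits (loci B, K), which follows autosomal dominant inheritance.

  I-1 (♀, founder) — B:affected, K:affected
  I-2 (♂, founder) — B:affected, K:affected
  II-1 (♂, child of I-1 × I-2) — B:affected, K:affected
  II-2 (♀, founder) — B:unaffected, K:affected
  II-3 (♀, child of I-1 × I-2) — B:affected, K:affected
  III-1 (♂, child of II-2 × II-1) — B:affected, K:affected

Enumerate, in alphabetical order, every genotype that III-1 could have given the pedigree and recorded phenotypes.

III-1 ∈ {Bb KK, Bb Kk}

B/I-1 aff ·: Bb|BB
B/I-2 aff ·: Bb|BB
B/II-1 aff I-1×I-2: Bb|BB
B/II-2 un ·: bb
B/II-3 aff I-1×I-2: Bb|BB
B/III-1 aff II-2×II-1: Bb
⇒ B over [I-1,I-2,II-1,II-2,II-3,III-1]: 13 consistent
K/I-1 aff ·: Kk|KK
K/I-2 aff ·: Kk|KK
K/II-1 aff I-1×I-2: Kk|KK
K/II-2 aff ·: Kk|KK
K/II-3 aff I-1×I-2: Kk|KK
K/III-1 aff II-2×II-1: Kk|KK
⇒ K over [I-1,I-2,II-1,II-2,II-3,III-1]: 45 consistent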